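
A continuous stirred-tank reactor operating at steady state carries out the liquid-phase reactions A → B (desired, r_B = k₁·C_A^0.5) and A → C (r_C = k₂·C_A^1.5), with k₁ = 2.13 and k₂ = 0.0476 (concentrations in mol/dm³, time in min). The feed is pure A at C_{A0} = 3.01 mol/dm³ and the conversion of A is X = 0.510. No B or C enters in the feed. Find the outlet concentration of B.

Exit C_A = C_{A0}(1−X) = 3.01×0.490 = 1.475 mol/dm³.
A CSTR operates uniformly at the exit composition, giving r_B = 2.587 and r_C = 0.08526 (each k·C_A^n at C_A = 1.475).
Fraction of consumed A going to B: r_B/(r_B+r_C) = 0.9681.
C_B = 0.9681·C_{A0}·X = 0.9681×3.01×0.510 = 1.49 mol/dm³.

1.49 mol/dm³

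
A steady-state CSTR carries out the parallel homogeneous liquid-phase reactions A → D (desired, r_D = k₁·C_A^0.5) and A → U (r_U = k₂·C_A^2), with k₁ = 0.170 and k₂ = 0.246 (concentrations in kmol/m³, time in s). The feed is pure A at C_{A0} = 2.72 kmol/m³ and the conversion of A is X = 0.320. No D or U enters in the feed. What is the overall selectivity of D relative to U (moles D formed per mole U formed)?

Exit C_A = C_{A0}(1−X) = 2.72×0.680 = 1.850 kmol/m³.
In a CSTR the entire volume is at exit conditions, so r_D = 0.170×1.850^0.5 = 0.2312 and r_U = 0.246×1.850^2 = 0.8416.
Overall selectivity = C_D/C_U = r_Dτ/(r_Uτ) = r_D/r_U = 0.275.

0.275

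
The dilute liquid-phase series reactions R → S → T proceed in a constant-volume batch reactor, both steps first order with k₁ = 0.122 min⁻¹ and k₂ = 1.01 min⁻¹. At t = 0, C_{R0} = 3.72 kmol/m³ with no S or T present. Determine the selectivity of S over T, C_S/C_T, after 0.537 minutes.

Solving the coupled first-order balances gives C_S(t) = [k₁/(k₂−k₁)]·C_{R0}·(e^(−k₁t) − e^(−k₂t)).
e^(−k₁t) = e^(−0.122×0.537) = e^(−0.06551) = 0.9366; e^(−k₂t) = e^(−0.5424) = 0.5814.
C_S = 0.122×3.72/(1.01−0.122) × (0.9366−0.5814) = 0.5111×0.3552 = 0.1815 kmol/m³.
C_R = C_{R0}e^(−k₁t) = 3.484 kmol/m³, so C_T = C_{R0}−C_R−C_S = 0.05436 kmol/m³; C_S/C_T = 3.34.

3.34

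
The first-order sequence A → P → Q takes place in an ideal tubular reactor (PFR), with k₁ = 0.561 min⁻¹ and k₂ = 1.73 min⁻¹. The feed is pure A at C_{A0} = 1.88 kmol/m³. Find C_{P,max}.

Evaluating C_P at τ_opt = ln(k₂/k₁)/(k₂−k₁) gives C_{P,max}/C_{A0} = (k₁/k₂)^[k₂/(k₂−k₁)].
= (0.561/1.73)^(1.73/(1.73−0.561)) = (0.3243)^(1.480) = 0.1889.
C_{P,max} = 0.1889×1.88 = 0.355 kmol/m³.

0.355 kmol/m³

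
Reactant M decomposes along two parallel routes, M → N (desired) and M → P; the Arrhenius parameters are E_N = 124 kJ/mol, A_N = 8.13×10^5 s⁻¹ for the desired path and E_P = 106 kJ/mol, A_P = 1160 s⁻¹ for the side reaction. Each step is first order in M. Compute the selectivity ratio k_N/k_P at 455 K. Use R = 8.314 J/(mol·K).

6.01

k_N/k_P = (A_N/A_P)·exp[−(E_N−E_P)/(RT)] = (A_N/A_P)·exp[(E_P−E_N)/(RT)].
(E_P−E_N)/(RT) = (106−124)×10³/(8.314×455) = -18000/3783 = -4.758.
k_N/k_P = (8.13×10^5/1160)·exp(-4.758) = 700.9 × 0.008580 = 6.01.
Since E_N > E_P, raising the temperature improves selectivity toward N.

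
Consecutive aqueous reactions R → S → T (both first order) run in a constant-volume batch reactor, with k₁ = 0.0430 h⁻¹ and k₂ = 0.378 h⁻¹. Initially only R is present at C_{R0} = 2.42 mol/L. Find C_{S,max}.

0.208 mol/L

At the optimum, C_{S,max}/C_{R0} = (k₁/k₂)^[k₂/(k₂−k₁)].
= (0.0430/0.378)^(0.378/(0.378−0.0430)) = (0.1138)^(1.128) = 0.08606.
C_{S,max} = 0.08606×2.42 = 0.208 mol/L.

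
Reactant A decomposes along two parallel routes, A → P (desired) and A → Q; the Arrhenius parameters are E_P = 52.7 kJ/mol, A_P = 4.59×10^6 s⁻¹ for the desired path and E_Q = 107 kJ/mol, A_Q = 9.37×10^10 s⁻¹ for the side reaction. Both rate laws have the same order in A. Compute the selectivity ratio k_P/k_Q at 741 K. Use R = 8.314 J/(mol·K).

Since both paths have the same order in A, the concentration cancels and S_{P/Q} = k_P/k_Q = (A_P/A_Q)·exp[(E_Q−E_P)/(RT)].
(E_Q−E_P)/(RT) = (107−52.7)×10³/(8.314×741) = 54300/6161 = 8.814.
k_P/k_Q = (4.59×10^6/9.37×10^10)·exp(8.814) = 4.899×10^-5 × 6728 = 0.330.

0.330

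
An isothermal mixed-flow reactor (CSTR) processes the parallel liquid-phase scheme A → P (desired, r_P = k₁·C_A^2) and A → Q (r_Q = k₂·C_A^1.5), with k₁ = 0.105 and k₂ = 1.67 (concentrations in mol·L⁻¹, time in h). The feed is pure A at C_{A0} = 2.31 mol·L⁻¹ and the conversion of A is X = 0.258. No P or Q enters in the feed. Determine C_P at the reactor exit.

0.0453 mol·L⁻¹

Exit C_A = C_{A0}(1−X) = 2.31×0.742 = 1.714 mol·L⁻¹.
In a CSTR the entire volume is at exit conditions, so r_P = 0.105×1.714^2 = 0.3085 and r_Q = 1.67×1.714^1.5 = 3.747.
Fraction of consumed A going to P: r_P/(r_P+r_Q) = 0.07605.
C_P = 0.07605·C_{A0}·X = 0.07605×2.31×0.258 = 0.0453 mol·L⁻¹.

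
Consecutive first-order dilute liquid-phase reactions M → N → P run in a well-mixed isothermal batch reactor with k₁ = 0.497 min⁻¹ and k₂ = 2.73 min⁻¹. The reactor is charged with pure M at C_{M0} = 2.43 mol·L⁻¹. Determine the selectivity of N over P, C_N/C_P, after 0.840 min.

0.572

Solving the coupled first-order balances gives C_N(t) = [k₁/(k₂−k₁)]·C_{M0}·(e^(−k₁t) − e^(−k₂t)).
e^(−k₁t) = e^(−0.497×0.840) = e^(−0.4175) = 0.6587; e^(−k₂t) = e^(−2.293) = 0.1009.
C_N = 0.497×2.43/(2.73−0.497) × (0.6587−0.1009) = 0.5408×0.5578 = 0.3017 mol·L⁻¹.
C_M = C_{M0}e^(−k₁t) = 1.601 mol·L⁻¹, so C_P = C_{M0}−C_M−C_N = 0.5277 mol·L⁻¹; C_N/C_P = 0.572.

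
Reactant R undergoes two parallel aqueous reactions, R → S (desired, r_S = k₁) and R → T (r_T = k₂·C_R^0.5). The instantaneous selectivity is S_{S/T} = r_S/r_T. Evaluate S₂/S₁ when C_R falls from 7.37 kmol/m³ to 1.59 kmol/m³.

2.15

S_{S/T} = (k₁/k₂)·C_R^-0.5, so S₂/S₁ = (C_{R,2}/C_{R,1})^-0.5.
= (1.59/7.37)^(-0.5) = (0.2157)^(-0.5) = 2.15.
Selectivity toward S rises as C_R falls — low-concentration operation is favoured.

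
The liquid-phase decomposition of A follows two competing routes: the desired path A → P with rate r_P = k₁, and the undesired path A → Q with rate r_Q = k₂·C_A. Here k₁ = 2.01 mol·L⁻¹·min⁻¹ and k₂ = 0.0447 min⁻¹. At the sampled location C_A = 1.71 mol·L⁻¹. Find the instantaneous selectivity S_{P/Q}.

26.3

S_{P/Q} = r_P/r_Q = (k₁)/(k₂·C_A) = (k₁/k₂)·C_A⁻¹.
= (2.01) / (0.0447×1.710) = 2.010/0.07644 = 26.3.
The undesired path is higher order in A, so low C_A (CSTR or dilute feed) favours P.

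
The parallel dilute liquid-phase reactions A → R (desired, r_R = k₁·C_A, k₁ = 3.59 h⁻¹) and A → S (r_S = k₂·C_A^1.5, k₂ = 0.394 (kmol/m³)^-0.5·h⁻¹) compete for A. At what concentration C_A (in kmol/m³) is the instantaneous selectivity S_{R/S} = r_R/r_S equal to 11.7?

0.606 kmol/m³

S_{R/S} = (k₁/k₂)·C_A^-0.5 ⇒ C_A = (S·k₂/k₁)^(-2).
= (11.7×0.394/3.59)^(-2) = (1.284)^(-2) = 0.606 kmol/m³.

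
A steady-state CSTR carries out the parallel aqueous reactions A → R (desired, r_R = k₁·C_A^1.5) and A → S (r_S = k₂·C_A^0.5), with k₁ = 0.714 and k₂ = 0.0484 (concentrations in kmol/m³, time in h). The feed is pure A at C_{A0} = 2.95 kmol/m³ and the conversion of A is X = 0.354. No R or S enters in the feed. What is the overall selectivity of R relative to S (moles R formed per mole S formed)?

28.1

Exit C_A = C_{A0}(1−X) = 2.95×0.646 = 1.906 kmol/m³.
In a CSTR the entire volume is at exit conditions, so r_R = 0.714×1.906^1.5 = 1.878 and r_S = 0.0484×1.906^0.5 = 0.06681.
Overall selectivity = C_R/C_S = r_Rτ/(r_Sτ) = r_R/r_S = 28.1.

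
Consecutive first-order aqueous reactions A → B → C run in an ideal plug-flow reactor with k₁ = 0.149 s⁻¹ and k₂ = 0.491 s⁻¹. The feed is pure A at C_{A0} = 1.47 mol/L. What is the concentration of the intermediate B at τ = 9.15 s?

For first-order series with pure A initially, C_B(τ) = k₁C_{A0}/(k₂−k₁)·(e^(−k₁τ) − e^(−k₂τ)).
e^(−k₁τ) = e^(−0.149×9.15) = e^(−1.363) = 0.2558; e^(−k₂τ) = e^(−4.493) = 0.01119.
C_B = 0.149×1.47/(0.491−0.149) × (0.2558−0.01119) = 0.6404×0.2446 = 0.1567 mol/L.

0.157 mol/L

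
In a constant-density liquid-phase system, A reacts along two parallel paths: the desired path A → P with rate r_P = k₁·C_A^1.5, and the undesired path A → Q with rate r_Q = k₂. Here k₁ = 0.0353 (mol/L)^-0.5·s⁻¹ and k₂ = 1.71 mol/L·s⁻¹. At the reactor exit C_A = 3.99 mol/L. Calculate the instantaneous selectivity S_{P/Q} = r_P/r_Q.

0.165

S_{P/Q} = r_P/r_Q = (k₁·C_A^1.5)/(k₂) = (k₁/k₂)·C_A^1.5.
= (0.0353×3.990^1.5) / (1.71) = 0.2813/1.710 = 0.165.
Since the desired path is higher order in A, keeping C_A high (PFR or concentrated feed) favours P.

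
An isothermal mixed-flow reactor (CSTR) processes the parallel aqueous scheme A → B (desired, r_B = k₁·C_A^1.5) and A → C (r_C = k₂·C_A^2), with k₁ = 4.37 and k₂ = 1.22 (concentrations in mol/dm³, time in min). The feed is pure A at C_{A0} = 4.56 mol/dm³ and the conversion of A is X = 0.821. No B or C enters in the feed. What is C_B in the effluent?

2.99 mol/dm³

Exit C_A = C_{A0}(1−X) = 4.56×0.179 = 0.8162 mol/dm³.
In a CSTR the entire volume is at exit conditions, so r_B = 4.37×0.8162^1.5 = 3.223 and r_C = 1.22×0.8162^2 = 0.8128.
Fraction of consumed A going to B: r_B/(r_B+r_C) = 0.7986.
C_B = 0.7986·C_{A0}·X = 0.7986×4.56×0.821 = 2.99 mol/dm³.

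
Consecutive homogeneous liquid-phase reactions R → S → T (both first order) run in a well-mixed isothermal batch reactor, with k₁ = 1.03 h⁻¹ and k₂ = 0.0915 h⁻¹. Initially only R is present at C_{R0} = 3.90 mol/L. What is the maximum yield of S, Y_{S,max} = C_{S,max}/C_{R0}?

0.790

At the optimum, C_{S,max}/C_{R0} = (k₁/k₂)^[k₂/(k₂−k₁)].
= (1.03/0.0915)^(0.0915/(0.0915−1.03)) = (11.26)^(-0.09750) = 0.7898.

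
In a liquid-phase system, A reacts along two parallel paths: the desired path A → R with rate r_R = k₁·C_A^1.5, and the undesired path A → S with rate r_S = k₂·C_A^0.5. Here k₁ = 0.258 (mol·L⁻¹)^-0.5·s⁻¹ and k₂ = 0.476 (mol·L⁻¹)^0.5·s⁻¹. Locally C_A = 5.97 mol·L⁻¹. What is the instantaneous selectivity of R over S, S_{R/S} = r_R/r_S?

S_{R/S} = r_R/r_S = (k₁·C_A^1.5)/(k₂·C_A^0.5) = (k₁/k₂)·C_A.
= (0.258×5.970^1.5) / (0.476×5.970^0.5) = 3.763/1.163 = 3.24.
Since the desired path is higher order in A, keeping C_A high (PFR or concentrated feed) favours R.

3.24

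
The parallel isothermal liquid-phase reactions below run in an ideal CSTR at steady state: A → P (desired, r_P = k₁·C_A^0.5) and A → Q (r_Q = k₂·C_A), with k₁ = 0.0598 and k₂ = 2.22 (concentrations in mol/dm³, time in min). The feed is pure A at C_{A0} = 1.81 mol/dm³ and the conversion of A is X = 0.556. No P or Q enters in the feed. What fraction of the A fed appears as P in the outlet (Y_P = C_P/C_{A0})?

Exit C_A = C_{A0}(1−X) = 1.81×0.444 = 0.8036 mol/dm³.
Rates in a CSTR are evaluated at the outlet concentration: r_P = 0.0598×0.8036^0.5 = 0.05361, r_Q = 2.22×0.8036 = 1.784.
Fraction of consumed A going to P: r_P/(r_P+r_Q) = 0.02917.
C_P = 0.02917·C_{A0}·X = 0.02917×1.81×0.556 = 0.0294 mol/dm³; Y_P = C_P/C_{A0} = 0.0162.

0.0162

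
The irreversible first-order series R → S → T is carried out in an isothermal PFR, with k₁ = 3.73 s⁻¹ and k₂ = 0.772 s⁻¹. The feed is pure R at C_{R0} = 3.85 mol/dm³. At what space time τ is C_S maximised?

0.533 s

Setting dC_S/dτ = 0 gives τ_opt = ln(k₂/k₁)/(k₂−k₁).
= ln(0.772/3.73)/(0.772−3.73) = ln(0.2070)/-2.958 = -1.575/-2.958 = 0.533 s.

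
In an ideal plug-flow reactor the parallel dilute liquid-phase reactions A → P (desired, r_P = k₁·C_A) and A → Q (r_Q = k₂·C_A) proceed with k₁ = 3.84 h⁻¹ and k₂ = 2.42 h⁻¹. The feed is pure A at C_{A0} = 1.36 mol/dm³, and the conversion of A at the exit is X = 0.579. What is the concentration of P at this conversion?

0.483 mol/dm³

C_A = C_{A0}(1−X) = 0.5726 mol/dm³.
Both paths are first order in A, so the instantaneous fraction to P is constant: dC_P/d(−C_A) = k₁/(k₁+k₂) = 0.6134.
C_P = 0.6134·(C_{A0}−C_A) = 0.6134×0.7874 = 0.483 mol/dm³.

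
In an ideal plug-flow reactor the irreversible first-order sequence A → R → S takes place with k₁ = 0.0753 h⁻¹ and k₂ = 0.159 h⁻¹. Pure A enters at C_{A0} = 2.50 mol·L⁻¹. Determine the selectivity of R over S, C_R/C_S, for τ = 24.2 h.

0.177

Solving the coupled first-order balances gives C_R(τ) = [k₁/(k₂−k₁)]·C_{A0}·(e^(−k₁τ) − e^(−k₂τ)).
e^(−k₁τ) = e^(−0.0753×24.2) = e^(−1.822) = 0.1617; e^(−k₂τ) = e^(−3.848) = 0.02133.
C_R = 0.0753×2.50/(0.159−0.0753) × (0.1617−0.02133) = 2.249×0.1403 = 0.3156 mol·L⁻¹.
C_A = C_{A0}e^(−k₁τ) = 0.4041 mol·L⁻¹, so C_S = C_{A0}−C_A−C_R = 1.780 mol·L⁻¹; C_R/C_S = 0.177.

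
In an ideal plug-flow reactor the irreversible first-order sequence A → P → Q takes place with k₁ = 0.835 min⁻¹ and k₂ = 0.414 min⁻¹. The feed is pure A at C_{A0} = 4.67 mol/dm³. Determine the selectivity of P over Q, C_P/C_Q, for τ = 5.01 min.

Solving the coupled first-order balances gives C_P(τ) = [k₁/(k₂−k₁)]·C_{A0}·(e^(−k₁τ) − e^(−k₂τ)).
e^(−k₁τ) = e^(−0.835×5.01) = e^(−4.183) = 0.01525; e^(−k₂τ) = e^(−2.074) = 0.1257.
C_P = 0.835×4.67/(0.414−0.835) × (0.01525−0.1257) = (-9.262)×(-0.1104) = 1.023 mol/dm³.
C_A = C_{A0}e^(−k₁τ) = 0.07121 mol/dm³, so C_Q = C_{A0}−C_A−C_P = 3.576 mol/dm³; C_P/C_Q = 0.286.

0.286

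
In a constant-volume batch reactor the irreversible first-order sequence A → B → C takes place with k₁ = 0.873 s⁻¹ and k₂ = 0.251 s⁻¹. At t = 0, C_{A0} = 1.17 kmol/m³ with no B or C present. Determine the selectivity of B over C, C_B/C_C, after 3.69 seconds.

The intermediate concentration in a first-order A→B→C sequence is C_B = k₁C_{A0}(e^(−k₁t) − e^(−k₂t))/(k₂−k₁).
e^(−k₁t) = e^(−0.873×3.69) = e^(−3.221) = 0.03990; e^(−k₂t) = e^(−0.9262) = 0.3961.
C_B = 0.873×1.17/(0.251−0.873) × (0.03990−0.3961) = (-1.642)×(-0.3562) = 0.5849 kmol/m³.
C_A = C_{A0}e^(−k₁t) = 0.04668 kmol/m³, so C_C = C_{A0}−C_A−C_B = 0.5385 kmol/m³; C_B/C_C = 1.09.

1.09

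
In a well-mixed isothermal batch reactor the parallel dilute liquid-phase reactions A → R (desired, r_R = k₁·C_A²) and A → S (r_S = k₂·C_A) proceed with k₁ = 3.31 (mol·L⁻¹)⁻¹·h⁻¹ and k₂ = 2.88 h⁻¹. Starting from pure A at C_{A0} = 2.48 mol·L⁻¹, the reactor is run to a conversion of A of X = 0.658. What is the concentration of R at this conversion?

1.05 mol·L⁻¹

C_A = C_{A0}(1−X) = 0.8482 mol·L⁻¹.
Along a PFR/batch, dC_S/dC_A = −r_S/(r_R+r_S) = −k₂/(k₂+k₁·C_A).
Integrating from C_{A0} to C_A: C_S = (2.88/3.31)·ln[(2.88+3.31·2.48)/(2.88+3.31·0.848)] = 0.8701·ln(11.09/5.687) = 0.5809 mol·L⁻¹.
Then C_R = (C_{A0}−C_A) − C_S = 1.632 − 0.5809 = 1.051 mol·L⁻¹.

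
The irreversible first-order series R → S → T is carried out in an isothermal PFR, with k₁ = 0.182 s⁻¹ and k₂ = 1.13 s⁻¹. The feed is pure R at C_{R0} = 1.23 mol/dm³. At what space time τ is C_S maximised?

1.93 s

Setting dC_S/dτ = 0 gives τ_opt = ln(k₂/k₁)/(k₂−k₁).
= ln(1.13/0.182)/(1.13−0.182) = ln(6.209)/0.9480 = 1.826/0.9480 = 1.93 s.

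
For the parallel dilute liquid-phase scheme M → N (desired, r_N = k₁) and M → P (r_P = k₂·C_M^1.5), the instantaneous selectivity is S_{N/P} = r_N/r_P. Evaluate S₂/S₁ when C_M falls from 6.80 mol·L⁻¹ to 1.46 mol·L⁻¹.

S_{N/P} = (k₁/k₂)·C_M^-1.5, so S₂/S₁ = (C_{M,2}/C_{M,1})^-1.5.
= (1.46/6.80)^(-1.5) = (0.2147)^(-1.5) = 10.1.
Selectivity toward N rises as C_M falls — low-concentration operation is favoured.

10.1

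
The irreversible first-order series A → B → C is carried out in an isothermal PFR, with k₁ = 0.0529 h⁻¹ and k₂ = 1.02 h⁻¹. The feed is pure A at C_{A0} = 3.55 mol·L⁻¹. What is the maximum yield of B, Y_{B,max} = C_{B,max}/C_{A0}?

0.0441

Evaluating C_B at τ_opt = ln(k₂/k₁)/(k₂−k₁) gives C_{B,max}/C_{A0} = (k₁/k₂)^[k₂/(k₂−k₁)].
= (0.0529/1.02)^(1.02/(1.02−0.0529)) = (0.05186)^(1.055) = 0.04411.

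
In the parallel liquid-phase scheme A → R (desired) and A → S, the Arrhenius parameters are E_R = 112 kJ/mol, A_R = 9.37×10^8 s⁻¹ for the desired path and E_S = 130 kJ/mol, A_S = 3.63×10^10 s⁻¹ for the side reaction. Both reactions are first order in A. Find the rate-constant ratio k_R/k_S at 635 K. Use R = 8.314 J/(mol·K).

0.781

With equal orders, S_{R/S} = k_R/k_S = (A_R/A_S)·exp[(E_S−E_R)/(RT)].
(E_S−E_R)/(RT) = (130−112)×10³/(8.314×635) = 18000/5279 = 3.409.
k_R/k_S = (9.37×10^8/3.63×10^10)·exp(3.409) = 0.02581 × 30.25 = 0.781.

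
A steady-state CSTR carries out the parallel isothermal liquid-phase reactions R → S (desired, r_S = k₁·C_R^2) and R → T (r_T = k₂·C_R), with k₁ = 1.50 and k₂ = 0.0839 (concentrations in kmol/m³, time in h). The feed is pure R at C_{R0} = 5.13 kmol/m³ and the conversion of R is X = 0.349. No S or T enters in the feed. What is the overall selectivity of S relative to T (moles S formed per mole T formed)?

59.7

Exit C_R = C_{R0}(1−X) = 5.13×0.651 = 3.340 kmol/m³.
A CSTR operates uniformly at the exit composition, giving r_S = 16.73 and r_T = 0.2802 (each k·C_R^n at C_R = 3.340).
Overall selectivity = C_S/C_T = r_Sτ/(r_Tτ) = r_S/r_T = 59.7.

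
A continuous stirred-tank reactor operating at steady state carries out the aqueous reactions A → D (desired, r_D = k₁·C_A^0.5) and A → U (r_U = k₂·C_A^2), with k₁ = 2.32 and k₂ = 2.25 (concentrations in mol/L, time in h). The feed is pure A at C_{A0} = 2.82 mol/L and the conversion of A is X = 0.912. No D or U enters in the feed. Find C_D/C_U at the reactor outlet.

Exit C_A = C_{A0}(1−X) = 2.82×0.0880 = 0.2482 mol/L.
In a CSTR the entire volume is at exit conditions, so r_D = 2.32×0.2482^0.5 = 1.156 and r_U = 2.25×0.2482^2 = 0.1386.
Overall selectivity = C_D/C_U = r_Dτ/(r_Uτ) = r_D/r_U = 8.34.

8.34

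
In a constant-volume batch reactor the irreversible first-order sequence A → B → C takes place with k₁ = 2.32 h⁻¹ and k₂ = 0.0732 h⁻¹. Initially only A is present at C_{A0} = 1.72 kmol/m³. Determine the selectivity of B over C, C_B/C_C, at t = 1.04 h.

For first-order series with pure A initially, C_B(t) = k₁C_{A0}/(k₂−k₁)·(e^(−k₁t) − e^(−k₂t)).
e^(−k₁t) = e^(−2.32×1.04) = e^(−2.413) = 0.08956; e^(−k₂t) = e^(−0.07613) = 0.9267.
C_B = 2.32×1.72/(0.0732−2.32) × (0.08956−0.9267) = (-1.776)×(-0.8371) = 1.487 kmol/m³.
C_A = C_{A0}e^(−k₁t) = 0.1541 kmol/m³, so C_C = C_{A0}−C_A−C_B = 0.07917 kmol/m³; C_B/C_C = 18.8.

18.8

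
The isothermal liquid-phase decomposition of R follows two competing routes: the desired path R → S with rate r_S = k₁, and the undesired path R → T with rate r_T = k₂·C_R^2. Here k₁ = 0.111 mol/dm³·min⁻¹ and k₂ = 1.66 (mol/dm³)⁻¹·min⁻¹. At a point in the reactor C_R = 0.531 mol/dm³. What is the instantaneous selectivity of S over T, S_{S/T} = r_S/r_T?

S_{S/T} = r_S/r_T = (k₁)/(k₂·C_R^2) = (k₁/k₂)·C_R^-2.
= (0.111) / (1.66×0.5310^2) = 0.1110/0.4681 = 0.237.

0.237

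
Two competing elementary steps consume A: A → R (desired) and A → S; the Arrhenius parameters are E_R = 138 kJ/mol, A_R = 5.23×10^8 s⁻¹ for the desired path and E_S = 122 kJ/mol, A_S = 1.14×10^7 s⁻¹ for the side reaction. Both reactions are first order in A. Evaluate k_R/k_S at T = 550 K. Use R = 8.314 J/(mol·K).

1.39

With equal orders, S_{R/S} = k_R/k_S = (A_R/A_S)·exp[(E_S−E_R)/(RT)].
(E_S−E_R)/(RT) = (122−138)×10³/(8.314×550) = -16000/4573 = -3.499.
k_R/k_S = (5.23×10^8/1.14×10^7)·exp(-3.499) = 45.88 × 0.03023 = 1.39.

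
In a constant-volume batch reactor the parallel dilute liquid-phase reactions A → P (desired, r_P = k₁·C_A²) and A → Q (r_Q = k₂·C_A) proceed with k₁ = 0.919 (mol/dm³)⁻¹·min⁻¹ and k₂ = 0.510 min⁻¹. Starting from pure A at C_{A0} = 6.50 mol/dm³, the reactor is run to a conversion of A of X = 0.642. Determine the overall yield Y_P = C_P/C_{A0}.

0.566

C_A = C_{A0}(1−X) = 2.327 mol/dm³.
Along a PFR/batch, dC_Q/dC_A = −r_Q/(r_P+r_Q) = −k₂/(k₂+k₁·C_A).
Integrating from C_{A0} to C_A: C_Q = (0.510/0.919)·ln[(0.510+0.919·6.50)/(0.510+0.919·2.33)] = 0.5550·ln(6.484/2.649) = 0.4968 mol/dm³.
Then C_P = (C_{A0}−C_A) − C_Q = 4.173 − 0.4968 = 3.676 mol/dm³.
Y_P = C_P/C_{A0} = 3.676/6.50 = 0.566.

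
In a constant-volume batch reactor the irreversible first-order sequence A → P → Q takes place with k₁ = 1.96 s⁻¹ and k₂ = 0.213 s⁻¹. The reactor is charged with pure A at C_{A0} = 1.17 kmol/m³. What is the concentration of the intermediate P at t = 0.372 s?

0.580 kmol/m³

Solving the coupled first-order balances gives C_P(t) = [k₁/(k₂−k₁)]·C_{A0}·(e^(−k₁t) − e^(−k₂t)).
e^(−k₁t) = e^(−1.96×0.372) = e^(−0.7291) = 0.4823; e^(−k₂t) = e^(−0.07924) = 0.9238.
C_P = 1.96×1.17/(0.213−1.96) × (0.4823−0.9238) = (-1.313)×(-0.4415) = 0.5795 kmol/m³.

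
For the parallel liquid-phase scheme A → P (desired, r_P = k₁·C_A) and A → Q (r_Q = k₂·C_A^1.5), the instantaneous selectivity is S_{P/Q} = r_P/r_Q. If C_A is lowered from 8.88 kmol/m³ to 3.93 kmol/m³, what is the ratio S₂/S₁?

1.50

S_{P/Q} = (k₁/k₂)·C_A^-0.5, so S₂/S₁ = (C_{A,2}/C_{A,1})^-0.5.
= (3.93/8.88)^(-0.5) = (0.4426)^(-0.5) = 1.50.
Selectivity toward P rises as C_A falls — low-concentration operation is favoured.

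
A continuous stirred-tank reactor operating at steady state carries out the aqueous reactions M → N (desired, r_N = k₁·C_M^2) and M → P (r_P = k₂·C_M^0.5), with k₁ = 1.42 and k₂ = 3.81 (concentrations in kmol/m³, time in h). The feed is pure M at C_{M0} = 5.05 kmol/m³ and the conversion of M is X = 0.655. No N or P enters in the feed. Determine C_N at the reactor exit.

Exit C_M = C_{M0}(1−X) = 5.05×0.345 = 1.742 kmol/m³.
In a CSTR the entire volume is at exit conditions, so r_N = 1.42×1.742^2 = 4.310 and r_P = 3.81×1.742^0.5 = 5.029.
Fraction of consumed M going to N: r_N/(r_N+r_P) = 0.4615.
C_N = 0.4615·C_{M0}·X = 0.4615×5.05×0.655 = 1.53 kmol/m³.

1.53 kmol/m³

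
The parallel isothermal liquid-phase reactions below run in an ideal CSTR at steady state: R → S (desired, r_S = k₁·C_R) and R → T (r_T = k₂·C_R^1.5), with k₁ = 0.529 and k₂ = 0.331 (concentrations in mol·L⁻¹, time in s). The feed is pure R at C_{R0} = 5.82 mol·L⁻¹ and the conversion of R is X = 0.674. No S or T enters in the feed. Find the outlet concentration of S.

2.11 mol·L⁻¹

Exit C_R = C_{R0}(1−X) = 5.82×0.326 = 1.897 mol·L⁻¹.
In a CSTR the entire volume is at exit conditions, so r_S = 0.529×1.897 = 1.004 and r_T = 0.331×1.897^1.5 = 0.8650.
Fraction of consumed R going to S: r_S/(r_S+r_T) = 0.5371.
C_S = 0.5371·C_{R0}·X = 0.5371×5.82×0.674 = 2.11 mol·L⁻¹.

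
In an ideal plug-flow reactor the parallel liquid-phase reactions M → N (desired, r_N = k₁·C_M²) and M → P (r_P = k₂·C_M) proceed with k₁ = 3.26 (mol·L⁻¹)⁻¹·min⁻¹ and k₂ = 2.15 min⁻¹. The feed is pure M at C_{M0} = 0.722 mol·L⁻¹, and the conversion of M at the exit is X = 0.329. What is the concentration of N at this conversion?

0.113 mol·L⁻¹

C_M = C_{M0}(1−X) = 0.4845 mol·L⁻¹.
Along a PFR/batch, dC_P/dC_M = −r_P/(r_N+r_P) = −k₂/(k₂+k₁·C_M).
Integrating from C_{M0} to C_M: C_P = (2.15/3.26)·ln[(2.15+3.26·0.722)/(2.15+3.26·0.484)] = 0.6595·ln(4.504/3.729) = 0.1244 mol·L⁻¹.
Then C_N = (C_{M0}−C_M) − C_P = 0.2375 − 0.1244 = 0.1131 mol·L⁻¹.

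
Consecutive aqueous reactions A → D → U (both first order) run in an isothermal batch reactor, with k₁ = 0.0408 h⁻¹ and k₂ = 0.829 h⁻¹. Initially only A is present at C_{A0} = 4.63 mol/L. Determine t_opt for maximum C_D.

3.82 h

The intermediate peaks when r₁ = r₂, i.e. k₁e^(−k₁t) = k₂e^(−k₂t), giving t_opt = ln(k₂/k₁)/(k₂−k₁).
= ln(0.829/0.0408)/(0.829−0.0408) = ln(20.32)/0.7882 = 3.012/0.7882 = 3.82 h.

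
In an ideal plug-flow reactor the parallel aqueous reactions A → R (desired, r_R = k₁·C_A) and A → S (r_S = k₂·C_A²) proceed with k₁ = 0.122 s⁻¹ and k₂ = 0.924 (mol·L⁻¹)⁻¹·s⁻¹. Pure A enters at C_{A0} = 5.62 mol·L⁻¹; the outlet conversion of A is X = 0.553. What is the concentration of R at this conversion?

C_A = C_{A0}(1−X) = 2.512 mol·L⁻¹.
Along a PFR/batch, dC_R/dC_A = −r_R/(r_R+r_S) = −k₁/(k₁+k₂·C_A).
Integrating from C_{A0} to C_A: C_R = (0.122/0.924)·ln[(0.122+0.924·5.62)/(0.122+0.924·2.51)] = 0.1320·ln(5.315/2.443) = 0.1026 mol·L⁻¹.

0.103 mol·L⁻¹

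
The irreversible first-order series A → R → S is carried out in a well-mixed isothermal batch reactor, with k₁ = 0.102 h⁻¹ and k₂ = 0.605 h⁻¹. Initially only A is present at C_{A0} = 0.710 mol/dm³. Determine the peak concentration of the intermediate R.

0.0834 mol/dm³

At the optimum, C_{R,max}/C_{A0} = (k₁/k₂)^[k₂/(k₂−k₁)].
= (0.102/0.605)^(0.605/(0.605−0.102)) = (0.1686)^(1.203) = 0.1175.
C_{R,max} = 0.1175×0.710 = 0.0834 mol/dm³.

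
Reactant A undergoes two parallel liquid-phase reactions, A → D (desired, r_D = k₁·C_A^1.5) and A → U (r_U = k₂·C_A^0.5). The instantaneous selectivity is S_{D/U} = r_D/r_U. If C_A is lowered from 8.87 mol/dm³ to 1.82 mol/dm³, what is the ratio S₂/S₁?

0.205

S_{D/U} = (k₁/k₂)·C_A, so S₂/S₁ = (C_{A,2}/C_{A,1}).
= 1.82/8.87 = 0.205.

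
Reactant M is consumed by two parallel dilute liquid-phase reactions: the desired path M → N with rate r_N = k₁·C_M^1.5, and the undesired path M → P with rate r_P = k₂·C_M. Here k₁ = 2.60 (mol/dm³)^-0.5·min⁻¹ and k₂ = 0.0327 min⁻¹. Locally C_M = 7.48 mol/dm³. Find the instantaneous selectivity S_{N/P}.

S_{N/P} = r_N/r_P = (k₁·C_M^1.5)/(k₂·C_M) = (k₁/k₂)·C_M^0.5.
= (2.60×7.480^1.5) / (0.0327×7.480) = 53.19/0.2446 = 217.
Since the desired path is higher order in M, keeping C_M high (PFR or concentrated feed) favours N.

217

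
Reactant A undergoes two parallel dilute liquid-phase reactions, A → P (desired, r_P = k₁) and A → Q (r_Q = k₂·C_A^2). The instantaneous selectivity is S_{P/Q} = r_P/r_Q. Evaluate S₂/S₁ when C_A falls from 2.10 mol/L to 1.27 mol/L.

S_{P/Q} = (k₁/k₂)·C_A^-2, so S₂/S₁ = (C_{A,2}/C_{A,1})^-2.
= (1.27/2.10)^(-2) = (0.6048)^(-2) = 2.73.

2.73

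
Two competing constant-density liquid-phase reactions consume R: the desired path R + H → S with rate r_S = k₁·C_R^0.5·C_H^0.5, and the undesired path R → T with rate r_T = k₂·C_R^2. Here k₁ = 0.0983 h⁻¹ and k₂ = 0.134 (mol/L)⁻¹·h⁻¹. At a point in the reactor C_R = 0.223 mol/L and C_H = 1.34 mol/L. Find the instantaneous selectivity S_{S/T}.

8.06

S_{S/T} = r_S/r_T = (k₁·C_R^0.5·C_H^0.5)/(k₂·C_R^2) = (k₁/k₂)·C_R^-1.5·C_H^0.5.
= (0.0983×0.2230^0.5×1.340^0.5) / (0.134×0.2230^2) = 0.05374/0.006664 = 8.06.
The undesired path is higher order in R, so low C_R (CSTR or dilute feed) favours S.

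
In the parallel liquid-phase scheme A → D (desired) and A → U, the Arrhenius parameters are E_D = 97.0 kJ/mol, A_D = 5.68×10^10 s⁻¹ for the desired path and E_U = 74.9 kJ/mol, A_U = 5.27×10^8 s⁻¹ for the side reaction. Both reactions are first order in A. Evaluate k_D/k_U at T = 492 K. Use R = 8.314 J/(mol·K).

0.485

Since both paths have the same order in A, the concentration cancels and S_{D/U} = k_D/k_U = (A_D/A_U)·exp[(E_U−E_D)/(RT)].
(E_U−E_D)/(RT) = (74.9−97.0)×10³/(8.314×492) = -22100/4090 = -5.403.
k_D/k_U = (5.68×10^10/5.27×10^8)·exp(-5.403) = 107.8 × 0.004504 = 0.485.
Since E_D > E_U, raising the temperature improves selectivity toward D.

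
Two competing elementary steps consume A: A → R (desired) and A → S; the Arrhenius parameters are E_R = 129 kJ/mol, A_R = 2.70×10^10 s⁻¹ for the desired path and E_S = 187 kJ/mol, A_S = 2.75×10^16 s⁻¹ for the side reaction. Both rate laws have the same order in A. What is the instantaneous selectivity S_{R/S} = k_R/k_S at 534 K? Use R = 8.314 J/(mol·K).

With equal orders, S_{R/S} = k_R/k_S = (A_R/A_S)·exp[(E_S−E_R)/(RT)].
(E_S−E_R)/(RT) = (187−129)×10³/(8.314×534) = 58000/4440 = 13.06.
k_R/k_S = (2.70×10^10/2.75×10^16)·exp(13.06) = 9.818×10^-7 × 4.717×10^5 = 0.463.
Since E_R < E_S, lowering the temperature improves selectivity toward R.

0.463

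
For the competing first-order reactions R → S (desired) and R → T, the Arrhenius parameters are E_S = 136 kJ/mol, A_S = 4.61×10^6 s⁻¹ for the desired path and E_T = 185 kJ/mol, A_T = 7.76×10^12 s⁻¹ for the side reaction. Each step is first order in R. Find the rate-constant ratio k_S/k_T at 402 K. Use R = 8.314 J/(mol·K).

k_S/k_T = (A_S/A_T)·exp[−(E_S−E_T)/(RT)] = (A_S/A_T)·exp[(E_T−E_S)/(RT)].
(E_T−E_S)/(RT) = (185−136)×10³/(8.314×402) = 49000/3342 = 14.66.
k_S/k_T = (4.61×10^6/7.76×10^12)·exp(14.66) = 5.941×10^-7 × 2.329×10^6 = 1.38.

1.38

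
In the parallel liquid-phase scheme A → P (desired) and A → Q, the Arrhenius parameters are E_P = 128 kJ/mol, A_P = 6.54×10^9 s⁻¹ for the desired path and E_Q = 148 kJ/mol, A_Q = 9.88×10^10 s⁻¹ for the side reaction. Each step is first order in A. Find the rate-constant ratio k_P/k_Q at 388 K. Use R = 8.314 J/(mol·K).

32.6

Since both paths have the same order in A, the concentration cancels and S_{P/Q} = k_P/k_Q = (A_P/A_Q)·exp[(E_Q−E_P)/(RT)].
(E_Q−E_P)/(RT) = (148−128)×10³/(8.314×388) = 20000/3226 = 6.200.
k_P/k_Q = (6.54×10^9/9.88×10^10)·exp(6.200) = 0.06619 × 492.7 = 32.6.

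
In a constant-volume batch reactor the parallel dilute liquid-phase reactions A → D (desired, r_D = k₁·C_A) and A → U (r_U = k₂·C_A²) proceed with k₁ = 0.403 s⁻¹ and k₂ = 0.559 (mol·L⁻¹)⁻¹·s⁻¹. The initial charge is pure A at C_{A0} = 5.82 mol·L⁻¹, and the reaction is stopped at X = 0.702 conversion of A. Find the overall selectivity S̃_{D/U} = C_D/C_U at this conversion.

0.209

C_A = C_{A0}(1−X) = 1.734 mol·L⁻¹.
Along a PFR/batch, dC_D/dC_A = −r_D/(r_D+r_U) = −k₁/(k₁+k₂·C_A).
Integrating from C_{A0} to C_A: C_D = (0.403/0.559)·ln[(0.403+0.559·5.82)/(0.403+0.559·1.73)] = 0.7209·ln(3.656/1.373) = 0.7064 mol·L⁻¹.
C_U = (C_{A0}−C_A)−C_D = 3.379 mol·L⁻¹; S̃_{D/U} = 0.7064/3.379 = 0.209.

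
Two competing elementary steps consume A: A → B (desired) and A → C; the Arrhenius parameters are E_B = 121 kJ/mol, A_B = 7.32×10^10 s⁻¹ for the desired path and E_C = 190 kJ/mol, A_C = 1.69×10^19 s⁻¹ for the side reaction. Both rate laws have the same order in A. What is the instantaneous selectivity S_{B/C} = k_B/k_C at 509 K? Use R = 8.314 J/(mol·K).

k_B/k_C = (A_B/A_C)·exp[−(E_B−E_C)/(RT)] = (A_B/A_C)·exp[(E_C−E_B)/(RT)].
(E_C−E_B)/(RT) = (190−121)×10³/(8.314×509) = 69000/4232 = 16.31.
k_B/k_C = (7.32×10^10/1.69×10^19)·exp(16.31) = 4.331×10^-9 × 1.206×10^7 = 0.0522.

0.0522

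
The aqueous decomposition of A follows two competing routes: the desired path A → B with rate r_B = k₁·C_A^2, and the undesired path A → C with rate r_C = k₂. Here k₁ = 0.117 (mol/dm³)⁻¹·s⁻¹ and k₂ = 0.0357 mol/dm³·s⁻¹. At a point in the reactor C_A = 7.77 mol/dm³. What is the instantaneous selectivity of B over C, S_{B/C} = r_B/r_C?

198

S_{B/C} = r_B/r_C = (k₁·C_A^2)/(k₂) = (k₁/k₂)·C_A^2.
= (0.117×7.770^2) / (0.0357) = 7.064/0.03570 = 198.
Since the desired path is higher order in A, keeping C_A high (PFR or concentrated feed) favours B.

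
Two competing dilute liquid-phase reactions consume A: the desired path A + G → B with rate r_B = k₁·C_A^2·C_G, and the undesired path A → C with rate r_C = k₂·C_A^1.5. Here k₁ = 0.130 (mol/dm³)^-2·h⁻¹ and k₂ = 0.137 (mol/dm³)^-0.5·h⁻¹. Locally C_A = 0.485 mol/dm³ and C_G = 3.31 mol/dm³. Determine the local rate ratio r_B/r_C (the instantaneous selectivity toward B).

2.19

S_{B/C} = r_B/r_C = (k₁·C_A^2·C_G)/(k₂·C_A^1.5) = (k₁/k₂)·C_A^0.5·C_G.
= (0.130×0.4850^2×3.310) / (0.137×0.4850^1.5) = 0.1012/0.04627 = 2.19.
Since the desired path is higher order in A, keeping C_A high (PFR or concentrated feed) favours B.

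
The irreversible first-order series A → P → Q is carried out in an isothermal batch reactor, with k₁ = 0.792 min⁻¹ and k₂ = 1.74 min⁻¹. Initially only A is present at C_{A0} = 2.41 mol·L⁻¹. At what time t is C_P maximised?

0.830 min

Setting dC_P/dt = 0 gives t_opt = ln(k₂/k₁)/(k₂−k₁).
= ln(1.74/0.792)/(1.74−0.792) = ln(2.197)/0.9480 = 0.7871/0.9480 = 0.830 min.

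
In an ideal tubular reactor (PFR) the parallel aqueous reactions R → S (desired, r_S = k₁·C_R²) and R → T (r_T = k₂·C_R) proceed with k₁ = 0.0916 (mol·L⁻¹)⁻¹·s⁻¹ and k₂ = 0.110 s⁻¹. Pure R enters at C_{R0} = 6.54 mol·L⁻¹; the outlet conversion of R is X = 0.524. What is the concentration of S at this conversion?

C_R = C_{R0}(1−X) = 3.113 mol·L⁻¹.
Along a PFR/batch, dC_T/dC_R = −r_T/(r_S+r_T) = −k₂/(k₂+k₁·C_R).
Integrating from C_{R0} to C_R: C_T = (0.110/0.0916)·ln[(0.110+0.0916·6.54)/(0.110+0.0916·3.11)] = 1.201·ln(0.7091/0.3952) = 0.7021 mol·L⁻¹.
Then C_S = (C_{R0}−C_R) − C_T = 3.427 − 0.7021 = 2.725 mol·L⁻¹.

2.72 mol·L⁻¹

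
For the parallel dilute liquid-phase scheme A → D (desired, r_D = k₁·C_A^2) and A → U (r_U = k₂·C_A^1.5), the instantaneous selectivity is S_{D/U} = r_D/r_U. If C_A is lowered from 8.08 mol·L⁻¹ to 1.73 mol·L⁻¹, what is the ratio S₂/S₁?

0.463

S_{D/U} = (k₁/k₂)·C_A^0.5, so S₂/S₁ = (C_{A,2}/C_{A,1})^0.5.
= (1.73/8.08)^0.5 = (0.2141)^0.5 = 0.463.
Selectivity toward D falls as C_A falls — high-concentration operation is favoured.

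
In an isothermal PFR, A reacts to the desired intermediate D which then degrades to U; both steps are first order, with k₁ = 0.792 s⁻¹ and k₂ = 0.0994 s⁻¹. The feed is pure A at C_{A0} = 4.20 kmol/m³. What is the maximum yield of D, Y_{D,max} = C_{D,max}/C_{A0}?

For a first-order series the maximum intermediate yield is C_{D,max}/C_{A0} = (k₁/k₂)^[k₂/(k₂−k₁)].
= (0.792/0.0994)^(0.0994/(0.0994−0.792)) = (7.968)^(-0.1435) = 0.7424.

0.742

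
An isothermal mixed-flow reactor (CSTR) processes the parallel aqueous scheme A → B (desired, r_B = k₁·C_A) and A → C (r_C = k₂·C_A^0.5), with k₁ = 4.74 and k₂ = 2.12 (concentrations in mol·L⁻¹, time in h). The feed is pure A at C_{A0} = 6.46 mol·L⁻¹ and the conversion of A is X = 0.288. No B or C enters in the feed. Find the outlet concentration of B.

1.54 mol·L⁻¹

Exit C_A = C_{A0}(1−X) = 6.46×0.712 = 4.600 mol·L⁻¹.
A CSTR operates uniformly at the exit composition, giving r_B = 21.80 and r_C = 4.547 (each k·C_A^n at C_A = 4.600).
Fraction of consumed A going to B: r_B/(r_B+r_C) = 0.8274.
C_B = 0.8274·C_{A0}·X = 0.8274×6.46×0.288 = 1.54 mol·L⁻¹.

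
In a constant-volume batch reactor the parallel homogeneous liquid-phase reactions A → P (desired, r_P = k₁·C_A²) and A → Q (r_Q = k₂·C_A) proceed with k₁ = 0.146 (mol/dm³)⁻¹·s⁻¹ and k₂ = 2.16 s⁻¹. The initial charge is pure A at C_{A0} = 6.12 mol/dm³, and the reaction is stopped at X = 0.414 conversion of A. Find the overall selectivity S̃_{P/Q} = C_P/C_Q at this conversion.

C_A = C_{A0}(1−X) = 3.586 mol/dm³.
Along a PFR/batch, dC_Q/dC_A = −r_Q/(r_P+r_Q) = −k₂/(k₂+k₁·C_A).
Integrating from C_{A0} to C_A: C_Q = (2.16/0.146)·ln[(2.16+0.146·6.12)/(2.16+0.146·3.59)] = 14.79·ln(3.054/2.684) = 1.910 mol/dm³.
Then C_P = (C_{A0}−C_A) − C_Q = 2.534 − 1.910 = 0.6232 mol/dm³.
S̃_{P/Q} = C_P/C_Q = 0.6232/1.910 = 0.326.

0.326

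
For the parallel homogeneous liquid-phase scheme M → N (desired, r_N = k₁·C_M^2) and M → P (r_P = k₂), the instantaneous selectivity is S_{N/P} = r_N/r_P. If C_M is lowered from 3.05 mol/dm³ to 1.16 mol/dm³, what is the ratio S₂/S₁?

0.145

S_{N/P} = (k₁/k₂)·C_M^2, so S₂/S₁ = (C_{M,2}/C_{M,1})^2.
= (1.16/3.05)^2 = (0.3803)^2 = 0.145.
Selectivity toward N falls as C_M falls — high-concentration operation is favoured.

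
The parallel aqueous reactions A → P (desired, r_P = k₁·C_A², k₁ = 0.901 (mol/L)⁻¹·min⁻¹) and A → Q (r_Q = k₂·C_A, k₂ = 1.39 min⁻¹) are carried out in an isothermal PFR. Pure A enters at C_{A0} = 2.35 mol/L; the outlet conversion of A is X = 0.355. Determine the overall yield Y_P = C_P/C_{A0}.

C_A = C_{A0}(1−X) = 1.516 mol/L.
Along a PFR/batch, dC_Q/dC_A = −r_Q/(r_P+r_Q) = −k₂/(k₂+k₁·C_A).
Integrating from C_{A0} to C_A: C_Q = (1.39/0.901)·ln[(1.39+0.901·2.35)/(1.39+0.901·1.52)] = 1.543·ln(3.507/2.756) = 0.3721 mol/L.
Then C_P = (C_{A0}−C_A) − C_Q = 0.8342 − 0.3721 = 0.4622 mol/L.
Y_P = C_P/C_{A0} = 0.4622/2.35 = 0.197.

0.197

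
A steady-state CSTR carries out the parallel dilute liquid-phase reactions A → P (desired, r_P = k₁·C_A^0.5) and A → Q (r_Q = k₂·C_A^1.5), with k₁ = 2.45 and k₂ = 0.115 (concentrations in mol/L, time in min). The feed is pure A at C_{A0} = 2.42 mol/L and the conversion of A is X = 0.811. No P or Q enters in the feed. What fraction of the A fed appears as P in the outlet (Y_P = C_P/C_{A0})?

0.794

Exit C_A = C_{A0}(1−X) = 2.42×0.189 = 0.4574 mol/L.
In a CSTR the entire volume is at exit conditions, so r_P = 2.45×0.4574^0.5 = 1.657 and r_Q = 0.115×0.4574^1.5 = 0.03557.
Fraction of consumed A going to P: r_P/(r_P+r_Q) = 0.9790.
C_P = 0.9790·C_{A0}·X = 0.9790×2.42×0.811 = 1.92 mol/L; Y_P = C_P/C_{A0} = 0.794.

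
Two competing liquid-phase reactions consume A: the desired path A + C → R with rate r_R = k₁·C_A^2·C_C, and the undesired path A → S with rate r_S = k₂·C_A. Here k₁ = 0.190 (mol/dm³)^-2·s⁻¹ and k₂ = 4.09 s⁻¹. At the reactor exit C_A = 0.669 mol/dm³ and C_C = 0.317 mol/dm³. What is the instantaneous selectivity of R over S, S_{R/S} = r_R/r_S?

S_{R/S} = r_R/r_S = (k₁·C_A^2·C_C)/(k₂·C_A) = (k₁/k₂)·C_A·C_C.
= (0.190×0.6690^2×0.3170) / (4.09×0.6690) = 0.02696/2.736 = 0.00985.
Since the desired path is higher order in A, keeping C_A high (PFR or concentrated feed) favours R.

0.00985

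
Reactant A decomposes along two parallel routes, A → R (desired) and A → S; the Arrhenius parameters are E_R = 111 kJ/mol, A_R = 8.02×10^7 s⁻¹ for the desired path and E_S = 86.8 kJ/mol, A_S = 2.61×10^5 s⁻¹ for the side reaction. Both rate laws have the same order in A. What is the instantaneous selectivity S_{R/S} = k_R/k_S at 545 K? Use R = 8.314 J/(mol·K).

1.47

Since both paths have the same order in A, the concentration cancels and S_{R/S} = k_R/k_S = (A_R/A_S)·exp[(E_S−E_R)/(RT)].
(E_S−E_R)/(RT) = (86.8−111)×10³/(8.314×545) = -24200/4531 = -5.341.
k_R/k_S = (8.02×10^7/2.61×10^5)·exp(-5.341) = 307.3 × 0.004792 = 1.47.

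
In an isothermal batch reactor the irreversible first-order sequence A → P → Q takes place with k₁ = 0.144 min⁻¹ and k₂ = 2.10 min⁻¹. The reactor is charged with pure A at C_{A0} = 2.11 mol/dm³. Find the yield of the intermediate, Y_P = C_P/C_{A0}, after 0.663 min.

0.0486

For first-order series with pure A initially, C_P(t) = k₁C_{A0}/(k₂−k₁)·(e^(−k₁t) − e^(−k₂t)).
e^(−k₁t) = e^(−0.144×0.663) = e^(−0.09547) = 0.9089; e^(−k₂t) = e^(−1.392) = 0.2485.
C_P = 0.144×2.11/(2.10−0.144) × (0.9089−0.2485) = 0.1553×0.6604 = 0.1026 mol/dm³.
Y_P = C_P/C_{A0} = 0.1026/2.11 = 0.0486.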